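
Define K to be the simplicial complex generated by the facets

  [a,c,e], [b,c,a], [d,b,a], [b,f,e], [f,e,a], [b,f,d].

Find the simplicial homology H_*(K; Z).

K has 6 vertices, 12 edges, 6 triangles.
rank ∂_0 = 0, rank ∂_1 = 5 ⇒ b_0 = 6 − 0 − 5 = 1; all invariant factors of ∂_1 are 1 so no torsion. So H_0 ≅ Z.
rank ∂_1 = 5, rank ∂_2 = 6 ⇒ b_1 = 12 − 5 − 6 = 1; all invariant factors of ∂_2 are 1 so no torsion. So H_1 ≅ Z.
rank ∂_2 = 6, rank ∂_3 = 0 ⇒ b_2 = 6 − 6 − 0 = 0. So H_2 ≅ 0.

H_0 = Z,  H_1 = Z,  H_2 = 0.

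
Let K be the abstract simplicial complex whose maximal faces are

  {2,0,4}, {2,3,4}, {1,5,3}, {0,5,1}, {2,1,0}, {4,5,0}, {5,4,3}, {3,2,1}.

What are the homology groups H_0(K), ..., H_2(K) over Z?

H_0 = Z,  H_1 = 0,  H_2 = Z.

Fix the vertex order 0 < 1 < 2 < 3 < 4 < 5 and write every simplex with vertices in increasing order. Then dim K = 2 and the simplices of K are:

  0-simplices (6): [0], [1], [2], [3], [4], [5]
  1-simplices (12): [0,1], [0,2], [0,4], [0,5], [1,2], [1,3], [1,5], [2,3], [2,4], [3,4], [3,5], [4,5]
  2-simplices (8): [0,1,2], [0,1,5], [0,2,4], [0,4,5], [1,2,3], [1,3,5], [2,3,4], [3,4,5]

so the chain groups are C_0 ≅ Z^6, C_1 ≅ Z^12, C_2 ≅ Z^8.

The boundary map ∂_1: C_1 → C_0 maps an edge to its endpoints' difference, ∂[p,q] = q − p. For instance
  ∂[1,5] = [5] − [1].
The 6×12 boundary matrix has rank 5 and Smith normal form diag(1,1,1,1,1).

∂_2: C_2 → C_1 acts by ∂[p,q,r] = [q,r] − [p,r] + [p,q]. For instance
  ∂[0,1,2] = [1,2] − [0,2] + [0,1],
  ∂[0,1,5] = [1,5] − [0,5] + [0,1].
The resulting 12×8 matrix has rank 7, and its Smith normal form has invariant factors (1,1,1,1,1,1,1).

Now H_k = ker ∂_k / im ∂_{k+1}, so:

  H_0: rank C_0 − rank ∂_1 = 6 − 5 = 1, and the invariant factors of ∂_1 are all 1, so H_0 ≅ Z.
  H_1: rank ker ∂_1 − rank ∂_2 = (12 − 5) − 7 = 0, and the invariant factors of ∂_2 are all 1, so H_1 ≅ 0.
  H_2: rank ker ∂_2 − rank ∂_3 = (8 − 7) − 0 = 1, and there is no ∂_3, so H_2 ≅ Z.

As a check, the Euler characteristic is 6 − 12 + 8 = 2, which agrees with 1 − 0 + 1 = 2.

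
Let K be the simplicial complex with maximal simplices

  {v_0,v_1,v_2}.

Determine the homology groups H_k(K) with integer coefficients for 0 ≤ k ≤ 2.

H_0 ≅ Z,  H_1 = 0,  H_2 = 0.

We work with the vertex ordering v_0 < v_1 < v_2. The simplices of K, each written with vertices in increasing order, are:

  0-simplices (3): [v_0], [v_1], [v_2]
  1-simplices (3): [v_0,v_1], [v_0,v_2], [v_1,v_2]
  2-simplices (1): [v_0,v_1,v_2]

so the chain groups are C_0 ≅ Z^3, C_1 ≅ Z^3, C_2 ≅ Z^1.

∂_1: C_1 → C_0 sends each edge [p,q] (with p < q) to q − p.
As a 3×3 matrix over Z this has rank 2, with invariant factors (1,1).

The boundary map ∂_2: C_2 → C_1 sends each 2-simplex [p,q,r] to [q,r] − [p,r] + [p,q]. For instance
  ∂[v_0,v_1,v_2] = [v_1,v_2] − [v_0,v_2] + [v_0,v_1].
The resulting 3×1 matrix has rank 1, and its Smith normal form has invariant factors (1).

From H_k ≅ ker(∂_k) / im(∂_{k+1}) we obtain:

  H_0: rank C_0 − rank ∂_1 = 3 − 2 = 1, and the invariant factors of ∂_1 are all 1, so H_0 ≅ Z.
  H_1: rank ker ∂_1 − rank ∂_2 = (3 − 2) − 1 = 0, and the invariant factors of ∂_2 are all 1, so H_1 ≅ 0.
  H_2: rank ker ∂_2 − rank ∂_3 = (1 − 1) − 0 = 0, and there is no ∂_3, so H_2 ≅ 0.

As a check, the Euler characteristic is 3 − 3 + 1 = 1, which agrees with 1 − 0 + 0 = 1.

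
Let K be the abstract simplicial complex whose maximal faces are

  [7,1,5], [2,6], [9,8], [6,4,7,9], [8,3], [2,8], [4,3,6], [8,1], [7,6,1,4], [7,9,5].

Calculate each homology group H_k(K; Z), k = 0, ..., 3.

H_0 ≅ Z,  H_1 ≅ Z^3,  H_2 = 0,  H_3 = 0.

Take the total order 1 < 2 < 3 < 4 < 5 < 6 < 7 < 8 < 9 on the vertex set. Then K (dimension 3) consists of the simplices:

  0-simplices (9): [1], [2], [3], [4], [5], [6], [7], [8], [9]
  1-simplices (19): [1,4], [1,5], [1,6], [1,7], [1,8], [2,6], [2,8], [3,4], [3,6], [3,8], [4,6], [4,7], [4,9], [5,7], [5,9], [6,7], [6,9], [7,9], [8,9]
  2-simplices (10): [1,4,6], [1,4,7], [1,5,7], [1,6,7], [3,4,6], [4,6,7], [4,6,9], [4,7,9], [5,7,9], [6,7,9]
  3-simplices (2): [1,4,6,7], [4,6,7,9]

giving chain groups C_0 ≅ Z^9, C_1 ≅ Z^19, C_2 ≅ Z^10, C_3 ≅ Z^2.

∂_1: C_1 → C_0 sends each edge [p,q] (with p < q) to q − p.
The resulting 9×19 matrix has rank 8, and its Smith normal form has invariant factors (1,1,1,1,1,1,1,1).

Boundary ∂_2: C_2 → C_1 maps a triangle to the signed sum of its edges. For instance
  ∂[1,4,6] = [4,6] − [1,6] + [1,4],
  ∂[1,5,7] = [5,7] − [1,7] + [1,5].
The resulting 19×10 matrix has rank 8, and its Smith normal form has invariant factors (1,1,1,1,1,1,1,1).

Boundary ∂_3: C_3 → C_2 sends each 3-simplex σ to the alternating sum Σ_i (−1)^i (σ with its i-th vertex removed). For instance
  ∂[4,6,7,9] = [6,7,9] − [4,7,9] + [4,6,9] − [4,6,7],
  ∂[1,4,6,7] = [4,6,7] − [1,6,7] + [1,4,7] − [1,4,6].
As a 10×2 matrix over Z this has rank 2, with invariant factors (1,1).

Now H_k = ker ∂_k / im ∂_{k+1}, so:

  H_0: rank C_0 − rank ∂_1 = 9 − 8 = 1, and the invariant factors of ∂_1 are all 1, so H_0 ≅ Z.
  H_1: rank ker ∂_1 − rank ∂_2 = (19 − 8) − 8 = 3, and the invariant factors of ∂_2 are all 1, so H_1 ≅ Z^3.
  H_2: rank ker ∂_2 − rank ∂_3 = (10 − 8) − 2 = 0, and the invariant factors of ∂_3 are all 1, so H_2 ≅ 0.
  H_3: rank ker ∂_3 − rank ∂_4 = (2 − 2) − 0 = 0, and there is no ∂_4, so H_3 ≅ 0.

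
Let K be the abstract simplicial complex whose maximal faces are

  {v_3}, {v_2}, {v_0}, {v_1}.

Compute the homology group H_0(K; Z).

Fix the vertex order v_0 < v_1 < v_2 < v_3 and write every simplex with vertices in increasing order. Then dim K = 0 and the simplices of K are:

  0-simplices (4): [v_0], [v_1], [v_2], [v_3]

so the chain groups are C_0 ≅ Z^4.

Computing H_k = (kernel of ∂_k) / (image of ∂_{k+1}):

  H_0: rank C_0 − rank ∂_1 = 4 − 0 = 4, and there is no ∂_1, so H_0 ≅ Z^4.

(K is a triangulation of a set of 4 points.)

H_0 = Z^4.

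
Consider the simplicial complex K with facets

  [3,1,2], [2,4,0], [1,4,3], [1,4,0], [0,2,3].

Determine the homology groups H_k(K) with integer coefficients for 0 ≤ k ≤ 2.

K has 5 vertices, 10 edges, 5 triangles.
rank ∂_0 = 0, rank ∂_1 = 4 ⇒ b_0 = 5 − 0 − 4 = 1; all invariant factors of ∂_1 are 1 so no torsion. So H_0 ≅ Z.
rank ∂_1 = 4, rank ∂_2 = 5 ⇒ b_1 = 10 − 4 − 5 = 1; all invariant factors of ∂_2 are 1 so no torsion. So H_1 ≅ Z.
rank ∂_2 = 5, rank ∂_3 = 0 ⇒ b_2 = 5 − 5 − 0 = 0. So H_2 ≅ 0.

H_0 = Z,  H_1 = Z,  H_2 = 0.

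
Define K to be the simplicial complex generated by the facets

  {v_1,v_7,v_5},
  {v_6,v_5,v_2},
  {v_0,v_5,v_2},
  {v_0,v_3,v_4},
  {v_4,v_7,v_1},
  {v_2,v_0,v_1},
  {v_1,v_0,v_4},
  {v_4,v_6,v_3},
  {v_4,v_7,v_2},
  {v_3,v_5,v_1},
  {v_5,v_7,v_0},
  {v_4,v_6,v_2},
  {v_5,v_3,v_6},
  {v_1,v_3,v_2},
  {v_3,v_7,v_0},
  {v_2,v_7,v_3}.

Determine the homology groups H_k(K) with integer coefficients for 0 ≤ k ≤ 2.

H_0 = Z,  H_1 = Z^2,  H_2 = Z.

Fix the vertex order v_0 < v_1 < v_2 < v_3 < v_4 < v_5 < v_6 < v_7 and write every simplex with vertices in increasing order. Then dim K = 2 and the simplices of K are:

  0-simplices (8): [v_0], [v_1], [v_2], [v_3], [v_4], [v_5], [v_6], [v_7]
  1-simplices (24): (24 of them)
  2-simplices (16): (16 of them)

so the chain groups are C_0 ≅ Z^8, C_1 ≅ Z^24, C_2 ≅ Z^16.

Boundary ∂_1: C_1 → C_0 sends each edge [p,q] (with p < q) to q − p.
The 8×24 boundary matrix has rank 7 and Smith normal form diag(1,1,1,1,1,1,1).

The boundary map ∂_2: C_2 → C_1 acts by ∂[p,q,r] = [q,r] − [p,r] + [p,q]. For instance
  ∂[v_2,v_3,v_7] = [v_3,v_7] − [v_2,v_7] + [v_2,v_3],
  ∂[v_1,v_4,v_7] = [v_4,v_7] − [v_1,v_7] + [v_1,v_4].
As a 24×16 matrix over Z this has rank 15, with invariant factors (1,1,1,1,1,1,1,1,1,1,1,1,1,1,1).

Computing H_k = (kernel of ∂_k) / (image of ∂_{k+1}):

  H_0: rank C_0 − rank ∂_1 = 8 − 7 = 1, and the invariant factors of ∂_1 are all 1, so H_0 ≅ Z.
  H_1: rank ker ∂_1 − rank ∂_2 = (24 − 7) − 15 = 2, and the invariant factors of ∂_2 are all 1, so H_1 ≅ Z^2.
  H_2: rank ker ∂_2 − rank ∂_3 = (16 − 15) − 0 = 1, and there is no ∂_3, so H_2 ≅ Z.

As a check, the Euler characteristic is 8 − 24 + 16 = 0, which agrees with 1 − 2 + 1 = 0.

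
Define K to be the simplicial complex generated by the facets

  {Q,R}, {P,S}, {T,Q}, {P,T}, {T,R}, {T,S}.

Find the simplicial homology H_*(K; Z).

H_0 ≅ Z,  H_1 ≅ Z^2.

Order the vertices as P < Q < R < S < T. Listing each simplex with vertices in this order, K has dimension 1 with simplices:

  0-simplices (5): P, Q, R, S, T
  1-simplices (6): PS, PT, QR, QT, RT, ST

so the chain groups are C_0 ≅ Z^5, C_1 ≅ Z^6.

The boundary map ∂_1: C_1 → C_0 sends each edge [p,q] (with p < q) to q − p. For instance
  ∂PS = S − P.
As a 5×6 matrix over Z this has rank 4, with invariant factors (1,1,1,1).

From H_k ≅ ker(∂_k) / im(∂_{k+1}) we obtain:

  H_0: rank C_0 − rank ∂_1 = 5 − 4 = 1, and the invariant factors of ∂_1 are all 1, so H_0 ≅ Z.
  H_1: rank ker ∂_1 − rank ∂_2 = (6 − 4) − 0 = 2, and there is no ∂_2, so H_1 ≅ Z^2.

As a check, the Euler characteristic is 5 − 6 = -1, which agrees with 1 − 2 = -1.
(K is a triangulation of a wedge of 2 circles.)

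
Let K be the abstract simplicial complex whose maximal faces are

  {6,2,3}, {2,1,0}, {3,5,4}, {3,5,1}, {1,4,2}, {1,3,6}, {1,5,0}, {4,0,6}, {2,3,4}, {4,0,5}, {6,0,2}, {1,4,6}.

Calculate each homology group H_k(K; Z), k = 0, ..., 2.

We work with the vertex ordering 0 < 1 < 2 < 3 < 4 < 5 < 6. The simplices of K, each written with vertices in increasing order, are:

  0-simplices (7): [0], [1], [2], [3], [4], [5], [6]
  1-simplices (18): [0,1], [0,2], [0,4], [0,5], [0,6], [1,2], [1,3], [1,4], [1,5], [1,6], [2,3], [2,4], [2,6], [3,4], [3,5], [3,6], [4,5], [4,6]
  2-simplices (12): [0,1,2], [0,1,5], [0,2,6], [0,4,5], [0,4,6], [1,2,4], [1,3,5], [1,3,6], [1,4,6], [2,3,4], [2,3,6], [3,4,5]

giving chain groups C_0 ≅ Z^7, C_1 ≅ Z^18, C_2 ≅ Z^12.

The boundary map ∂_1: C_1 → C_0 is given by ∂[p,q] = [q] − [p]. For instance
  ∂[4,6] = [6] − [4].
As a 7×18 matrix over Z this has rank 6, with invariant factors (1,1,1,1,1,1).

Boundary ∂_2: C_2 → C_1 maps a triangle to the signed sum of its edges. For instance
  ∂[1,4,6] = [4,6] − [1,6] + [1,4],
  ∂[1,3,6] = [3,6] − [1,6] + [1,3].
As a 18×12 matrix over Z this has rank 12, with invariant factors (1,1,1,1,1,1,1,1,1,1,1,2).

Reading off H_k = ker ∂_k / im ∂_{k+1}:

  H_0: rank C_0 − rank ∂_1 = 7 − 6 = 1, and the invariant factors of ∂_1 are all 1, so H_0 = Z.
  H_1: rank ker ∂_1 − rank ∂_2 = (18 − 6) − 12 = 0, and ∂_2 has invariant factor 2 > 1, so H_1 = Z/2.
  H_2: rank ker ∂_2 − rank ∂_3 = (12 − 12) − 0 = 0, and there is no ∂_3, so H_2 = 0.

As a check, the Euler characteristic is 7 − 18 + 12 = 1, which agrees with 1 − 0 + 0 = 1.

H_0 = Z,  H_1 = Z/2,  H_2 = 0.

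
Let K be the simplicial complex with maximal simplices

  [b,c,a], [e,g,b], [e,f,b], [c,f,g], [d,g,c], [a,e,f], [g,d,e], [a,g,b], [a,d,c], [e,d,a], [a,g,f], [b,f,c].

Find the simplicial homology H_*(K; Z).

Order the vertices as a < b < c < d < e < f < g. Listing each simplex with vertices in this order, K has dimension 2 with simplices:

  0-simplices (7): a, b, c, d, e, f, g
  1-simplices (18): ab, ac, ad, ae, af, ag, bc, be, bf, bg, cd, cf, cg, de, dg, ef, eg, fg
  2-simplices (12): abc, abg, acd, ade, aef, afg, bcf, bef, beg, cdg, cfg, deg

so the chain groups are C_0 ≅ Z^7, C_1 ≅ Z^18, C_2 ≅ Z^12.

The boundary map ∂_1: C_1 → C_0 sends each edge [p,q] (with p < q) to q − p. For instance
  ∂ac = c − a.
The resulting 7×18 matrix has rank 6, and its Smith normal form has invariant factors (1,1,1,1,1,1).

∂_2: C_2 → C_1 maps a triangle to the signed sum of its edges. For instance
  ∂beg = eg − bg + be,
  ∂bcf = cf − bf + bc.
As a 18×12 matrix over Z this has rank 12, with invariant factors (1,1,1,1,1,1,1,1,1,1,1,2).

Computing H_k = (kernel of ∂_k) / (image of ∂_{k+1}):

  H_0: rank C_0 − rank ∂_1 = 7 − 6 = 1, and the invariant factors of ∂_1 are all 1, so H_0 ≅ Z.
  H_1: rank ker ∂_1 − rank ∂_2 = (18 − 6) − 12 = 0, and ∂_2 has invariant factor 2 > 1, so H_1 ≅ Z/2.
  H_2: rank ker ∂_2 − rank ∂_3 = (12 − 12) − 0 = 0, and there is no ∂_3, so H_2 ≅ 0.

As a check, the Euler characteristic is 7 − 18 + 12 = 1, which agrees with 1 − 0 + 0 = 1.
(K is a triangulation of the real projective plane RP^2.)

H_0 ≅ Z,  H_1 ≅ Z/2,  H_2 = 0.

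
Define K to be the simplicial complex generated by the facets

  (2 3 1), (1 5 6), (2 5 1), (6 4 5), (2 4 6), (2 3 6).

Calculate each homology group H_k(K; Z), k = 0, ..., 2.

We work with the vertex ordering 1 < 2 < 3 < 4 < 5 < 6. The simplices of K, each written with vertices in increasing order, are:

  0-simplices (6): [1], [2], [3], [4], [5], [6]
  1-simplices (12): [1,2], [1,3], [1,5], [1,6], [2,3], [2,4], [2,5], [2,6], [3,6], [4,5], [4,6], [5,6]
  2-simplices (6): [1,2,3], [1,2,5], [1,5,6], [2,3,6], [2,4,6], [4,5,6]

so the chain groups are C_0 ≅ Z^6, C_1 ≅ Z^12, C_2 ≅ Z^6.

∂_1: C_1 → C_0 is given by ∂[p,q] = [q] − [p]. For instance
  ∂[4,5] = [5] − [4].
As a 6×12 matrix over Z this has rank 5, with invariant factors (1,1,1,1,1).

The boundary map ∂_2: C_2 → C_1 maps a triangle to the signed sum of its edges. For instance
  ∂[4,5,6] = [5,6] − [4,6] + [4,5],
  ∂[1,2,3] = [2,3] − [1,3] + [1,2].
As a 12×6 matrix over Z this has rank 6, with invariant factors (1,1,1,1,1,1).

Reading off H_k = ker ∂_k / im ∂_{k+1}:

  H_0: rank C_0 − rank ∂_1 = 6 − 5 = 1, and the invariant factors of ∂_1 are all 1, so H_0 ≅ Z.
  H_1: rank ker ∂_1 − rank ∂_2 = (12 − 5) − 6 = 1, and the invariant factors of ∂_2 are all 1, so H_1 ≅ Z.
  H_2: rank ker ∂_2 − rank ∂_3 = (6 − 6) − 0 = 0, and there is no ∂_3, so H_2 ≅ 0.

As a check, the Euler characteristic is 6 − 12 + 6 = 0, which agrees with 1 − 1 + 0 = 0.

H_0 ≅ Z,  H_1 ≅ Z,  H_2 = 0.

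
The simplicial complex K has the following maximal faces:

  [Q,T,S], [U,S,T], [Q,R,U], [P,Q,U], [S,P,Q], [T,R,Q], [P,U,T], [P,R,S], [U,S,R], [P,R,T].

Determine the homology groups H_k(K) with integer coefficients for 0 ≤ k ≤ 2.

H_0 = Z,  H_1 = Z_2,  H_2 = 0.

We work with the vertex ordering P < Q < R < S < T < U. The simplices of K, each written with vertices in increasing order, are:

  0-simplices (6): P, Q, R, S, T, U
  1-simplices (15): PQ, PR, PS, PT, PU, QR, QS, QT, QU, RS, RT, RU, ST, SU, TU
  2-simplices (10): PQS, PQU, PRS, PRT, PTU, QRT, QRU, QST, RSU, STU

Hence C_0 ≅ Z^6, C_1 ≅ Z^15, C_2 ≅ Z^10.

The boundary map ∂_1: C_1 → C_0 sends each edge [p,q] (with p < q) to q − p. For instance
  ∂PR = R − P.
The resulting 6×15 matrix has rank 5, and its Smith normal form has invariant factors (1,1,1,1,1).

Boundary ∂_2: C_2 → C_1 sends each 2-simplex [p,q,r] to [q,r] − [p,r] + [p,q]. For instance
  ∂QRU = RU − QU + QR,
  ∂QRT = RT − QT + QR.
The 15×10 boundary matrix has rank 10 and Smith normal form diag(1,1,1,1,1,1,1,1,1,2).

Computing H_k = (kernel of ∂_k) / (image of ∂_{k+1}):

  H_0: rank C_0 − rank ∂_1 = 6 − 5 = 1, and the invariant factors of ∂_1 are all 1, so H_0 = Z.
  H_1: rank ker ∂_1 − rank ∂_2 = (15 − 5) − 10 = 0, and ∂_2 has invariant factor 2 > 1, so H_1 = Z_2.
  H_2: rank ker ∂_2 − rank ∂_3 = (10 − 10) − 0 = 0, and there is no ∂_3, so H_2 = 0.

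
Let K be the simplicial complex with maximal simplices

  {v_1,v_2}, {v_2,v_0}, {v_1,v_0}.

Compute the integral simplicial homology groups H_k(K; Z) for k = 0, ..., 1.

Take the total order v_0 < v_1 < v_2 on the vertex set. Then K (dimension 1) consists of the simplices:

  0-simplices (3): [v_0], [v_1], [v_2]
  1-simplices (3): [v_0,v_1], [v_0,v_2], [v_1,v_2]

giving chain groups C_0 ≅ Z^3, C_1 ≅ Z^3.

Boundary ∂_1: C_1 → C_0 sends each edge [p,q] (with p < q) to q − p.
As a 3×3 matrix over Z this has rank 2, with invariant factors (1,1).

Computing H_k = (kernel of ∂_k) / (image of ∂_{k+1}):

  H_0: rank C_0 − rank ∂_1 = 3 − 2 = 1, and the invariant factors of ∂_1 are all 1, so H_0 = Z.
  H_1: rank ker ∂_1 − rank ∂_2 = (3 − 2) − 0 = 1, and there is no ∂_2, so H_1 = Z.

(K is a triangulation of the circle S^1.)

H_0 ≅ Z,  H_1 ≅ Z.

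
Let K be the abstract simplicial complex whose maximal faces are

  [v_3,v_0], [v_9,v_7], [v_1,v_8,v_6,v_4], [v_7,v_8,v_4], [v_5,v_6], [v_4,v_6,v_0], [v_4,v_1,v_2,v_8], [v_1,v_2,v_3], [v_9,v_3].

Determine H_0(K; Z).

K has 10 vertices, 19 edges, 10 triangles, 2 3-simplices.
rank ∂_0 = 0, rank ∂_1 = 9 ⇒ b_0 = 10 − 0 − 9 = 1; all invariant factors of ∂_1 are 1 so no torsion. So H_0 ≅ Z.

H_0 = Z.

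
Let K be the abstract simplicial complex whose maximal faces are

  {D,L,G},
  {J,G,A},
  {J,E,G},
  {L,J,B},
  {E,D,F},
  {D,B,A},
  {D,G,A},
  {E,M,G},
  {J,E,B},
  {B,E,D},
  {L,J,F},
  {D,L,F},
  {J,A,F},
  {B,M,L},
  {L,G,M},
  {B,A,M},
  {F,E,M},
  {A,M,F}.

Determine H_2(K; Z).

We work with the vertex ordering A < B < D < E < F < G < J < L < M. The simplices of K, each written with vertices in increasing order, are:

  0-simplices (9): A, B, D, E, F, G, J, L, M
  1-simplices (27): AB, AD, AF, AG, AJ, AM, BD, BE, BJ, BL, BM, DE, DF, DG, DL, EF, EG, EJ, EM, FJ, FL, FM, GJ, GL, GM, JL, LM
  2-simplices (18): ABD, ABM, ADG, AFJ, AFM, AGJ, BDE, BEJ, BJL, BLM, DEF, DFL, DGL, EFM, EGJ, EGM, FJL, GLM

giving chain groups C_0 ≅ Z^9, C_1 ≅ Z^27, C_2 ≅ Z^18.

Boundary ∂_1: C_1 → C_0 is given by ∂[p,q] = [q] − [p]. For instance
  ∂EJ = J − E.
The resulting 9×27 matrix has rank 8, and its Smith normal form has invariant factors (1,1,1,1,1,1,1,1).

The boundary map ∂_2: C_2 → C_1 maps a triangle to the signed sum of its edges. For instance
  ∂ADG = DG − AG + AD,
  ∂AGJ = GJ − AJ + AG.
The 27×18 boundary matrix has rank 17 and Smith normal form diag(1,1,1,1,1,1,1,1,1,1,1,1,1,1,1,1,1).

Reading off H_k = ker ∂_k / im ∂_{k+1}:

  H_2: rank ker ∂_2 − rank ∂_3 = (18 − 17) − 0 = 1, and there is no ∂_3, so H_2 ≅ Z.

H_2 ≅ Z.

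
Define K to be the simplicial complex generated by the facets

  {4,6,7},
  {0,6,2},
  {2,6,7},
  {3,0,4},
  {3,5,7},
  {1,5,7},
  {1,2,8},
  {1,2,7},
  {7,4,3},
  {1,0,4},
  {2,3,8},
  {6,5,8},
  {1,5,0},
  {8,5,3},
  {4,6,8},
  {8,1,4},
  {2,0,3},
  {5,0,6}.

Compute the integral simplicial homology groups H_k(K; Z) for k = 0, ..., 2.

H_0 = Z,  H_1 = Z^2,  H_2 = Z.

Order the vertices as 0 < 1 < 2 < 3 < 4 < 5 < 6 < 7 < 8. Listing each simplex with vertices in this order, K has dimension 2 with simplices:

  0-simplices (9): [0], [1], [2], [3], [4], [5], [6], [7], [8]
  1-simplices (27): (27 of them)
  2-simplices (18): [0,1,4], [0,1,5], [0,2,3], [0,2,6], [0,3,4], [0,5,6], [1,2,7], [1,2,8], [1,4,8], [1,5,7], [2,3,8], [2,6,7], [3,4,7], [3,5,7], [3,5,8], [4,6,7], [4,6,8], [5,6,8]

so the chain groups are C_0 ≅ Z^9, C_1 ≅ Z^27, C_2 ≅ Z^18.

∂_1: C_1 → C_0 sends each edge [p,q] (with p < q) to q − p.
The resulting 9×27 matrix has rank 8, and its Smith normal form has invariant factors (1,1,1,1,1,1,1,1).

∂_2: C_2 → C_1 maps a triangle to the signed sum of its edges. For instance
  ∂[0,2,3] = [2,3] − [0,3] + [0,2],
  ∂[3,4,7] = [4,7] − [3,7] + [3,4].
This gives a 27×18 integer matrix of rank 17; reducing to Smith normal form yields diagonal entries (1,1,1,1,1,1,1,1,1,1,1,1,1,1,1,1,1).

Computing H_k = (kernel of ∂_k) / (image of ∂_{k+1}):

  H_0: rank C_0 − rank ∂_1 = 9 − 8 = 1, and the invariant factors of ∂_1 are all 1, so H_0 = Z.
  H_1: rank ker ∂_1 − rank ∂_2 = (27 − 8) − 17 = 2, and the invariant factors of ∂_2 are all 1, so H_1 = Z^2.
  H_2: rank ker ∂_2 − rank ∂_3 = (18 − 17) − 0 = 1, and there is no ∂_3, so H_2 = Z.

As a check, the Euler characteristic is 9 − 27 + 18 = 0, which agrees with 1 − 2 + 1 = 0.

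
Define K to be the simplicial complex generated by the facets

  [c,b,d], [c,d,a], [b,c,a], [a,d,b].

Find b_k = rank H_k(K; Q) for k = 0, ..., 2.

b_0 = 1, b_1 = 0, b_2 = 1.

We work with the vertex ordering a < b < c < d. The simplices of K, each written with vertices in increasing order, are:

  0-simplices (4): a, b, c, d
  1-simplices (6): ab, ac, ad, bc, bd, cd
  2-simplices (4): abc, abd, acd, bcd

so the chain groups are C_0 ≅ Z^4, C_1 ≅ Z^6, C_2 ≅ Z^4.

The boundary map ∂_1: C_1 → C_0 sends each edge [p,q] (with p < q) to q − p. For instance
  ∂bd = d − b.
As a 4×6 matrix over Z this has rank 3, with invariant factors (1,1,1).

The boundary map ∂_2: C_2 → C_1 sends each 2-simplex [p,q,r] to [q,r] − [p,r] + [p,q]. For instance
  ∂acd = cd − ad + ac,
  ∂bcd = cd − bd + bc.
The resulting 6×4 matrix has rank 3, and its Smith normal form has invariant factors (1,1,1).

Computing H_k = (kernel of ∂_k) / (image of ∂_{k+1}):

  H_0: rank C_0 − rank ∂_1 = 4 − 3 = 1, and the invariant factors of ∂_1 are all 1, so H_0 = Z.
  H_1: rank ker ∂_1 − rank ∂_2 = (6 − 3) − 3 = 0, and the invariant factors of ∂_2 are all 1, so H_1 = 0.
  H_2: rank ker ∂_2 − rank ∂_3 = (4 − 3) − 0 = 1, and there is no ∂_3, so H_2 = Z.

As a check, the Euler characteristic is 4 − 6 + 4 = 2, which agrees with 1 − 0 + 1 = 2.

Hence the Betti numbers are b_0 = 1, b_1 = 0, b_2 = 1.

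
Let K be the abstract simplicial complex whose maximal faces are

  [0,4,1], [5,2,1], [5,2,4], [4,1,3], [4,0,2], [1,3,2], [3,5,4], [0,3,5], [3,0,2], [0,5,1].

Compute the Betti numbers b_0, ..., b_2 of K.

Take the total order 0 < 1 < 2 < 3 < 4 < 5 on the vertex set. Then K (dimension 2) consists of the simplices:

  0-simplices (6): [0], [1], [2], [3], [4], [5]
  1-simplices (15): [0,1], [0,2], [0,3], [0,4], [0,5], [1,2], [1,3], [1,4], [1,5], [2,3], [2,4], [2,5], [3,4], [3,5], [4,5]
  2-simplices (10): [0,1,4], [0,1,5], [0,2,3], [0,2,4], [0,3,5], [1,2,3], [1,2,5], [1,3,4], [2,4,5], [3,4,5]

giving chain groups C_0 ≅ Z^6, C_1 ≅ Z^15, C_2 ≅ Z^10.

∂_1: C_1 → C_0 sends each edge [p,q] (with p < q) to q − p. For instance
  ∂[1,5] = [5] − [1].
The resulting 6×15 matrix has rank 5, and its Smith normal form has invariant factors (1,1,1,1,1).

∂_2: C_2 → C_1 maps a triangle to the signed sum of its edges. For instance
  ∂[0,2,4] = [2,4] − [0,4] + [0,2],
  ∂[3,4,5] = [4,5] − [3,5] + [3,4].
The 15×10 boundary matrix has rank 10 and Smith normal form diag(1,1,1,1,1,1,1,1,1,2).

Reading off H_k = ker ∂_k / im ∂_{k+1}:

  H_0: rank C_0 − rank ∂_1 = 6 − 5 = 1, and the invariant factors of ∂_1 are all 1, so H_0 ≅ Z.
  H_1: rank ker ∂_1 − rank ∂_2 = (15 − 5) − 10 = 0, and ∂_2 has invariant factor 2 > 1, so H_1 ≅ Z/2Z.
  H_2: rank ker ∂_2 − rank ∂_3 = (10 − 10) − 0 = 0, and there is no ∂_3, so H_2 ≅ 0.

As a check, the Euler characteristic is 6 − 15 + 10 = 1, which agrees with 1 − 0 + 0 = 1.
(K is a triangulation of the real projective plane RP^2.)

Hence the Betti numbers are b_0 = 1, b_1 = 0, b_2 = 0.

b_0 = 1, b_1 = 0, b_2 = 0.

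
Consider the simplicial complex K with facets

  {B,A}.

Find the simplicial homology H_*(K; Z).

Take the total order A < B on the vertex set. Then K (dimension 1) consists of the simplices:

  0-simplices (2): A, B
  1-simplices (1): AB

giving chain groups C_0 ≅ Z^2, C_1 ≅ Z^1.

∂_1: C_1 → C_0 maps an edge to its endpoints' difference, ∂[p,q] = q − p.
The 2×1 boundary matrix has rank 1 and Smith normal form diag(1).

Now H_k = ker ∂_k / im ∂_{k+1}, so:

  H_0: rank C_0 − rank ∂_1 = 2 − 1 = 1, and the invariant factors of ∂_1 are all 1, so H_0 ≅ Z.
  H_1: rank ker ∂_1 − rank ∂_2 = (1 − 1) − 0 = 0, and there is no ∂_2, so H_1 ≅ 0.

H_0 ≅ Z,  H_1 = 0.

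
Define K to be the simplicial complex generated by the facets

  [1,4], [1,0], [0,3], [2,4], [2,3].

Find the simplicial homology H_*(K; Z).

Take the total order 0 < 1 < 2 < 3 < 4 on the vertex set. Then K (dimension 1) consists of the simplices:

  0-simplices (5): [0], [1], [2], [3], [4]
  1-simplices (5): [0,1], [0,3], [1,4], [2,3], [2,4]

so the chain groups are C_0 ≅ Z^5, C_1 ≅ Z^5.

The boundary map ∂_1: C_1 → C_0 sends each edge [p,q] (with p < q) to q − p. For instance
  ∂[2,3] = [3] − [2].
The 5×5 boundary matrix has rank 4 and Smith normal form diag(1,1,1,1).

Reading off H_k = ker ∂_k / im ∂_{k+1}:

  H_0: rank C_0 − rank ∂_1 = 5 − 4 = 1, and the invariant factors of ∂_1 are all 1, so H_0 = Z.
  H_1: rank ker ∂_1 − rank ∂_2 = (5 − 4) − 0 = 1, and there is no ∂_2, so H_1 = Z.

H_0 = Z,  H_1 = Z.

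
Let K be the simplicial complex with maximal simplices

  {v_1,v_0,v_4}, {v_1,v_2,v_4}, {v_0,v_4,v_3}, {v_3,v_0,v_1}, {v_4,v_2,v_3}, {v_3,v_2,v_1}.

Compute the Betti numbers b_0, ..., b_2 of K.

Fix the vertex order v_0 < v_1 < v_2 < v_3 < v_4 and write every simplex with vertices in increasing order. Then dim K = 2 and the simplices of K are:

  0-simplices (5): [v_0], [v_1], [v_2], [v_3], [v_4]
  1-simplices (9): [v_0,v_1], [v_0,v_3], [v_0,v_4], [v_1,v_2], [v_1,v_3], [v_1,v_4], [v_2,v_3], [v_2,v_4], [v_3,v_4]
  2-simplices (6): [v_0,v_1,v_3], [v_0,v_1,v_4], [v_0,v_3,v_4], [v_1,v_2,v_3], [v_1,v_2,v_4], [v_2,v_3,v_4]

so the chain groups are C_0 ≅ Z^5, C_1 ≅ Z^9, C_2 ≅ Z^6.

The boundary map ∂_1: C_1 → C_0 maps an edge to its endpoints' difference, ∂[p,q] = q − p.
As a 5×9 matrix over Z this has rank 4, with invariant factors (1,1,1,1).

∂_2: C_2 → C_1 acts by ∂[p,q,r] = [q,r] − [p,r] + [p,q]. For instance
  ∂[v_0,v_3,v_4] = [v_3,v_4] − [v_0,v_4] + [v_0,v_3],
  ∂[v_0,v_1,v_4] = [v_1,v_4] − [v_0,v_4] + [v_0,v_1].
The 9×6 boundary matrix has rank 5 and Smith normal form diag(1,1,1,1,1).

Reading off H_k = ker ∂_k / im ∂_{k+1}:

  H_0: rank C_0 − rank ∂_1 = 5 − 4 = 1, and the invariant factors of ∂_1 are all 1, so H_0 = Z.
  H_1: rank ker ∂_1 − rank ∂_2 = (9 − 4) − 5 = 0, and the invariant factors of ∂_2 are all 1, so H_1 = 0.
  H_2: rank ker ∂_2 − rank ∂_3 = (6 − 5) − 0 = 1, and there is no ∂_3, so H_2 = Z.

As a check, the Euler characteristic is 5 − 9 + 6 = 2, which agrees with 1 − 0 + 1 = 2.

Hence the Betti numbers are b_0 = 1, b_1 = 0, b_2 = 1.

b_0 = 1, b_1 = 0, b_2 = 1.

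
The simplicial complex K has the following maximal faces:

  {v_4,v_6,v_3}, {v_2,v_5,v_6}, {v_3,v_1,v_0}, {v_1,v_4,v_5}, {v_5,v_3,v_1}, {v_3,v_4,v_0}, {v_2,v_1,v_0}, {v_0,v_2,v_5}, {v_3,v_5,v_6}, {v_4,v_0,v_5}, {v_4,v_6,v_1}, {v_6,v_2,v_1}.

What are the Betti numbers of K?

Take the total order v_0 < v_1 < v_2 < v_3 < v_4 < v_5 < v_6 on the vertex set. Then K (dimension 2) consists of the simplices:

  0-simplices (7): [v_0], [v_1], [v_2], [v_3], [v_4], [v_5], [v_6]
  1-simplices (18): (18 of them)
  2-simplices (12): (12 of them)

giving chain groups C_0 ≅ Z^7, C_1 ≅ Z^18, C_2 ≅ Z^12.

∂_1: C_1 → C_0 is given by ∂[p,q] = [q] − [p]. For instance
  ∂[v_0,v_2] = [v_2] − [v_0].
The 7×18 boundary matrix has rank 6 and Smith normal form diag(1,1,1,1,1,1).

The boundary map ∂_2: C_2 → C_1 sends each 2-simplex [p,q,r] to [q,r] − [p,r] + [p,q]. For instance
  ∂[v_3,v_4,v_6] = [v_4,v_6] − [v_3,v_6] + [v_3,v_4],
  ∂[v_0,v_3,v_4] = [v_3,v_4] − [v_0,v_4] + [v_0,v_3].
This gives a 18×12 integer matrix of rank 12; reducing to Smith normal form yields diagonal entries (1,1,1,1,1,1,1,1,1,1,1,2).

Reading off H_k = ker ∂_k / im ∂_{k+1}:

  H_0: rank C_0 − rank ∂_1 = 7 − 6 = 1, and the invariant factors of ∂_1 are all 1, so H_0 ≅ Z.
  H_1: rank ker ∂_1 − rank ∂_2 = (18 − 6) − 12 = 0, and ∂_2 has invariant factor 2 > 1, so H_1 ≅ Z/2Z.
  H_2: rank ker ∂_2 − rank ∂_3 = (12 − 12) − 0 = 0, and there is no ∂_3, so H_2 ≅ 0.

As a check, the Euler characteristic is 7 − 18 + 12 = 1, which agrees with 1 − 0 + 0 = 1.

Hence the Betti numbers are b_0 = 1, b_1 = 0, b_2 = 0.

b_0 = 1, b_1 = 0, b_2 = 0.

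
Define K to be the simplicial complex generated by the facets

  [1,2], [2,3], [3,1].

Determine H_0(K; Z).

H_0 ≅ Z.

Take the total order 1 < 2 < 3 on the vertex set. Then K (dimension 1) consists of the simplices:

  0-simplices (3): [1], [2], [3]
  1-simplices (3): [1,2], [1,3], [2,3]

Hence C_0 ≅ Z^3, C_1 ≅ Z^3.

The boundary map ∂_1: C_1 → C_0 is given by ∂[p,q] = [q] − [p]. For instance
  ∂[2,3] = [3] − [2].
The resulting 3×3 matrix has rank 2, and its Smith normal form has invariant factors (1,1).

Reading off H_k = ker ∂_k / im ∂_{k+1}:

  H_0: rank C_0 − rank ∂_1 = 3 − 2 = 1, and the invariant factors of ∂_1 are all 1, so H_0 = Z.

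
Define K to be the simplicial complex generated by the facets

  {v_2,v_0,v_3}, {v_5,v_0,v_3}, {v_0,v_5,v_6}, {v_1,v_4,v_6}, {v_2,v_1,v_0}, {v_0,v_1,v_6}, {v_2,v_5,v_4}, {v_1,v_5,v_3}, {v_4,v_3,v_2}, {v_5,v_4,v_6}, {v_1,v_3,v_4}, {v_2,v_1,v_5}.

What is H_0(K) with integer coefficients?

Fix the vertex order v_0 < v_1 < v_2 < v_3 < v_4 < v_5 < v_6 and write every simplex with vertices in increasing order. Then dim K = 2 and the simplices of K are:

  0-simplices (7): [v_0], [v_1], [v_2], [v_3], [v_4], [v_5], [v_6]
  1-simplices (18): (18 of them)
  2-simplices (12): (12 of them)

Hence C_0 ≅ Z^7, C_1 ≅ Z^18, C_2 ≅ Z^12.

The boundary map ∂_1: C_1 → C_0 sends each edge [p,q] (with p < q) to q − p. For instance
  ∂[v_0,v_6] = [v_6] − [v_0].
The resulting 7×18 matrix has rank 6, and its Smith normal form has invariant factors (1,1,1,1,1,1).

∂_2: C_2 → C_1 sends each 2-simplex [p,q,r] to [q,r] − [p,r] + [p,q]. For instance
  ∂[v_4,v_5,v_6] = [v_5,v_6] − [v_4,v_6] + [v_4,v_5],
  ∂[v_2,v_4,v_5] = [v_4,v_5] − [v_2,v_5] + [v_2,v_4].
The 18×12 boundary matrix has rank 12 and Smith normal form diag(1,1,1,1,1,1,1,1,1,1,1,2).

Computing H_k = (kernel of ∂_k) / (image of ∂_{k+1}):

  H_0: rank C_0 − rank ∂_1 = 7 − 6 = 1, and the invariant factors of ∂_1 are all 1, so H_0 ≅ Z.

(K is a triangulation of the real projective plane RP^2.)

H_0 ≅ Z.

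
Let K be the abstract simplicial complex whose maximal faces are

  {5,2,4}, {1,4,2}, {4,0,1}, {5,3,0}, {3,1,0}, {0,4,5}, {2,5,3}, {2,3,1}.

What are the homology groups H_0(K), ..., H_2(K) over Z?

H_0 ≅ Z,  H_1 = 0,  H_2 ≅ Z.

We work with the vertex ordering 0 < 1 < 2 < 3 < 4 < 5. The simplices of K, each written with vertices in increasing order, are:

  0-simplices (6): [0], [1], [2], [3], [4], [5]
  1-simplices (12): [0,1], [0,3], [0,4], [0,5], [1,2], [1,3], [1,4], [2,3], [2,4], [2,5], [3,5], [4,5]
  2-simplices (8): [0,1,3], [0,1,4], [0,3,5], [0,4,5], [1,2,3], [1,2,4], [2,3,5], [2,4,5]

giving chain groups C_0 ≅ Z^6, C_1 ≅ Z^12, C_2 ≅ Z^8.

∂_1: C_1 → C_0 is given by ∂[p,q] = [q] − [p]. For instance
  ∂[4,5] = [5] − [4].
This gives a 6×12 integer matrix of rank 5; reducing to Smith normal form yields diagonal entries (1,1,1,1,1).

∂_2: C_2 → C_1 sends each 2-simplex [p,q,r] to [q,r] − [p,r] + [p,q]. For instance
  ∂[0,4,5] = [4,5] − [0,5] + [0,4],
  ∂[0,1,4] = [1,4] − [0,4] + [0,1].
As a 12×8 matrix over Z this has rank 7, with invariant factors (1,1,1,1,1,1,1).

Now H_k = ker ∂_k / im ∂_{k+1}, so:

  H_0: rank C_0 − rank ∂_1 = 6 − 5 = 1, and the invariant factors of ∂_1 are all 1, so H_0 ≅ Z.
  H_1: rank ker ∂_1 − rank ∂_2 = (12 − 5) − 7 = 0, and the invariant factors of ∂_2 are all 1, so H_1 ≅ 0.
  H_2: rank ker ∂_2 − rank ∂_3 = (8 − 7) − 0 = 1, and there is no ∂_3, so H_2 ≅ Z.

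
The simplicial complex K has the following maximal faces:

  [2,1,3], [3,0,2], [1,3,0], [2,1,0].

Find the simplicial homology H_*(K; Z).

Take the total order 0 < 1 < 2 < 3 on the vertex set. Then K (dimension 2) consists of the simplices:

  0-simplices (4): [0], [1], [2], [3]
  1-simplices (6): [0,1], [0,2], [0,3], [1,2], [1,3], [2,3]
  2-simplices (4): [0,1,2], [0,1,3], [0,2,3], [1,2,3]

Hence C_0 ≅ Z^4, C_1 ≅ Z^6, C_2 ≅ Z^4.

∂_1: C_1 → C_0 sends each edge [p,q] (with p < q) to q − p.
The 4×6 boundary matrix has rank 3 and Smith normal form diag(1,1,1).

Boundary ∂_2: C_2 → C_1 sends each 2-simplex [p,q,r] to [q,r] − [p,r] + [p,q]. For instance
  ∂[0,1,2] = [1,2] − [0,2] + [0,1],
  ∂[0,1,3] = [1,3] − [0,3] + [0,1].
This gives a 6×4 integer matrix of rank 3; reducing to Smith normal form yields diagonal entries (1,1,1).

Computing H_k = (kernel of ∂_k) / (image of ∂_{k+1}):

  H_0: rank C_0 − rank ∂_1 = 4 − 3 = 1, and the invariant factors of ∂_1 are all 1, so H_0 ≅ Z.
  H_1: rank ker ∂_1 − rank ∂_2 = (6 − 3) − 3 = 0, and the invariant factors of ∂_2 are all 1, so H_1 ≅ 0.
  H_2: rank ker ∂_2 − rank ∂_3 = (4 − 3) − 0 = 1, and there is no ∂_3, so H_2 ≅ Z.

(K is a triangulation of the 2-sphere S^2.)

H_0 ≅ Z,  H_1 = 0,  H_2 ≅ Z.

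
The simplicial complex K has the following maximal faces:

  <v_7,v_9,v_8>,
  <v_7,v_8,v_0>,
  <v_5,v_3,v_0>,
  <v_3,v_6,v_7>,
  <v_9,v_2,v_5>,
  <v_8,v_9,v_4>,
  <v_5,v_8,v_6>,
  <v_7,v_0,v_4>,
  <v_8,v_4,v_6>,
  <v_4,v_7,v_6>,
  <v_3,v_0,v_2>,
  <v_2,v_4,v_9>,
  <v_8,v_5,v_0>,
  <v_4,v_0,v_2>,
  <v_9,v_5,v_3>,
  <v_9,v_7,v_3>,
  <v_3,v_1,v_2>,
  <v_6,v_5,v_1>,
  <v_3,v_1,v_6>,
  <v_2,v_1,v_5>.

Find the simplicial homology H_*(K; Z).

Fix the vertex order v_0 < v_1 < v_2 < v_3 < v_4 < v_5 < v_6 < v_7 < v_8 < v_9 and write every simplex with vertices in increasing order. Then dim K = 2 and the simplices of K are:

  0-simplices (10): [v_0], [v_1], [v_2], [v_3], [v_4], [v_5], [v_6], [v_7], [v_8], [v_9]
  1-simplices (30): (30 of them)
  2-simplices (20): (20 of them)

Hence C_0 ≅ Z^10, C_1 ≅ Z^30, C_2 ≅ Z^20.

Boundary ∂_1: C_1 → C_0 is given by ∂[p,q] = [q] − [p].
This gives a 10×30 integer matrix of rank 9; reducing to Smith normal form yields diagonal entries (1,1,1,1,1,1,1,1,1).

∂_2: C_2 → C_1 acts by ∂[p,q,r] = [q,r] − [p,r] + [p,q]. For instance
  ∂[v_1,v_5,v_6] = [v_5,v_6] − [v_1,v_6] + [v_1,v_5],
  ∂[v_4,v_6,v_8] = [v_6,v_8] − [v_4,v_8] + [v_4,v_6].
This gives a 30×20 integer matrix of rank 20; reducing to Smith normal form yields diagonal entries (1,1,1,1,1,1,1,1,1,1,1,1,1,1,1,1,1,1,1,2).

Computing H_k = (kernel of ∂_k) / (image of ∂_{k+1}):

  H_0: rank C_0 − rank ∂_1 = 10 − 9 = 1, and the invariant factors of ∂_1 are all 1, so H_0 = Z.
  H_1: rank ker ∂_1 − rank ∂_2 = (30 − 9) − 20 = 1, and ∂_2 has invariant factor 2 > 1, so H_1 = Z ⊕ Z/2.
  H_2: rank ker ∂_2 − rank ∂_3 = (20 − 20) − 0 = 0, and there is no ∂_3, so H_2 = 0.

H_0 = Z,  H_1 = Z ⊕ Z/2,  H_2 = 0.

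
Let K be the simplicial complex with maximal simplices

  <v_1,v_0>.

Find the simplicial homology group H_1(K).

H_1 = 0.

K has 2 vertices, 1 edge.
rank ∂_1 = 1, rank ∂_2 = 0 ⇒ b_1 = 1 − 1 − 0 = 0. So H_1 ≅ 0.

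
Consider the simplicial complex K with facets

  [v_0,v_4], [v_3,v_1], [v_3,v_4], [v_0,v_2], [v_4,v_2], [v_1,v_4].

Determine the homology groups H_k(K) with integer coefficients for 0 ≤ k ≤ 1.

H_0 = Z,  H_1 = Z^2.

Fix the vertex order v_0 < v_1 < v_2 < v_3 < v_4 and write every simplex with vertices in increasing order. Then dim K = 1 and the simplices of K are:

  0-simplices (5): [v_0], [v_1], [v_2], [v_3], [v_4]
  1-simplices (6): [v_0,v_2], [v_0,v_4], [v_1,v_3], [v_1,v_4], [v_2,v_4], [v_3,v_4]

giving chain groups C_0 ≅ Z^5, C_1 ≅ Z^6.

The boundary map ∂_1: C_1 → C_0 sends each edge [p,q] (with p < q) to q − p. For instance
  ∂[v_0,v_2] = [v_2] − [v_0].
This gives a 5×6 integer matrix of rank 4; reducing to Smith normal form yields diagonal entries (1,1,1,1).

Now H_k = ker ∂_k / im ∂_{k+1}, so:

  H_0: rank C_0 − rank ∂_1 = 5 − 4 = 1, and the invariant factors of ∂_1 are all 1, so H_0 = Z.
  H_1: rank ker ∂_1 − rank ∂_2 = (6 − 4) − 0 = 2, and there is no ∂_2, so H_1 = Z^2.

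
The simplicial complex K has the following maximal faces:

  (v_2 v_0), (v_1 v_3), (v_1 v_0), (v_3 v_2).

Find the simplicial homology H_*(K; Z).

Order the vertices as v_0 < v_1 < v_2 < v_3. Listing each simplex with vertices in this order, K has dimension 1 with simplices:

  0-simplices (4): [v_0], [v_1], [v_2], [v_3]
  1-simplices (4): [v_0,v_1], [v_0,v_2], [v_1,v_3], [v_2,v_3]

Hence C_0 ≅ Z^4, C_1 ≅ Z^4.

∂_1: C_1 → C_0 sends each edge [p,q] (with p < q) to q − p. For instance
  ∂[v_0,v_1] = [v_1] − [v_0].
The resulting 4×4 matrix has rank 3, and its Smith normal form has invariant factors (1,1,1).

Reading off H_k = ker ∂_k / im ∂_{k+1}:

  H_0: rank C_0 − rank ∂_1 = 4 − 3 = 1, and the invariant factors of ∂_1 are all 1, so H_0 = Z.
  H_1: rank ker ∂_1 − rank ∂_2 = (4 − 3) − 0 = 1, and there is no ∂_2, so H_1 = Z.

As a check, the Euler characteristic is 4 − 4 = 0, which agrees with 1 − 1 = 0.
(K is a triangulation of the circle S^1.)

H_0 ≅ Z,  H_1 ≅ Z.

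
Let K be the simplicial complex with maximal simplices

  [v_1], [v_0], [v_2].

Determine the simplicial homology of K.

Fix the vertex order v_0 < v_1 < v_2 and write every simplex with vertices in increasing order. Then dim K = 0 and the simplices of K are:

  0-simplices (3): [v_0], [v_1], [v_2]

giving chain groups C_0 ≅ Z^3.

Now H_k = ker ∂_k / im ∂_{k+1}, so:

  H_0: rank C_0 − rank ∂_1 = 3 − 0 = 3, and there is no ∂_1, so H_0 = Z^3.

(K is a triangulation of a set of 3 points.)

H_0 ≅ Z^3.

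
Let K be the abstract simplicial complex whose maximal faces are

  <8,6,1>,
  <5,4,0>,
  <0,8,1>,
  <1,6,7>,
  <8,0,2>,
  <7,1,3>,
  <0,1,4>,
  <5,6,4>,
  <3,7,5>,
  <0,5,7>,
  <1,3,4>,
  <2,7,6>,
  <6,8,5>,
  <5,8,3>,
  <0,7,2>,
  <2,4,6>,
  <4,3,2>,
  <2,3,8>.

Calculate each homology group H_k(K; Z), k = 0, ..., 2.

Fix the vertex order 0 < 1 < 2 < 3 < 4 < 5 < 6 < 7 < 8 and write every simplex with vertices in increasing order. Then dim K = 2 and the simplices of K are:

  0-simplices (9): [0], [1], [2], [3], [4], [5], [6], [7], [8]
  1-simplices (27): (27 of them)
  2-simplices (18): [0,1,4], [0,1,8], [0,2,7], [0,2,8], [0,4,5], [0,5,7], [1,3,4], [1,3,7], [1,6,7], [1,6,8], [2,3,4], [2,3,8], [2,4,6], [2,6,7], [3,5,7], [3,5,8], [4,5,6], [5,6,8]

so the chain groups are C_0 ≅ Z^9, C_1 ≅ Z^27, C_2 ≅ Z^18.

Boundary ∂_1: C_1 → C_0 is given by ∂[p,q] = [q] − [p].
The resulting 9×27 matrix has rank 8, and its Smith normal form has invariant factors (1,1,1,1,1,1,1,1).

Boundary ∂_2: C_2 → C_1 sends each 2-simplex [p,q,r] to [q,r] − [p,r] + [p,q]. For instance
  ∂[3,5,7] = [5,7] − [3,7] + [3,5],
  ∂[2,3,8] = [3,8] − [2,8] + [2,3].
This gives a 27×18 integer matrix of rank 17; reducing to Smith normal form yields diagonal entries (1,1,1,1,1,1,1,1,1,1,1,1,1,1,1,1,1).

Computing H_k = (kernel of ∂_k) / (image of ∂_{k+1}):

  H_0: rank C_0 − rank ∂_1 = 9 − 8 = 1, and the invariant factors of ∂_1 are all 1, so H_0 ≅ Z.
  H_1: rank ker ∂_1 − rank ∂_2 = (27 − 8) − 17 = 2, and the invariant factors of ∂_2 are all 1, so H_1 ≅ Z^2.
  H_2: rank ker ∂_2 − rank ∂_3 = (18 − 17) − 0 = 1, and there is no ∂_3, so H_2 ≅ Z.

As a check, the Euler characteristic is 9 − 27 + 18 = 0, which agrees with 1 − 2 + 1 = 0.

H_0 ≅ Z,  H_1 ≅ Z^2,  H_2 ≅ Z.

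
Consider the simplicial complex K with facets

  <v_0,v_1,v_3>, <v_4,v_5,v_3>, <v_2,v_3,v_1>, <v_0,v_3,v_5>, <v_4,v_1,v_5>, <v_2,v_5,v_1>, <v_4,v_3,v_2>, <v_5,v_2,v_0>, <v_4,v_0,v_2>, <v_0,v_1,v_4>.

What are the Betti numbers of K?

b_0 = 1, b_1 = 0, b_2 = 0.

K has 6 vertices, 15 edges, 10 triangles.
rank ∂_0 = 0, rank ∂_1 = 5 ⇒ b_0 = 6 − 0 − 5 = 1; all invariant factors of ∂_1 are 1 so no torsion. So H_0 = Z.
rank ∂_1 = 5, rank ∂_2 = 10 ⇒ b_1 = 15 − 5 − 10 = 0; ∂_2 has invariant factor(s) [2] giving torsion. So H_1 = Z_2.
rank ∂_2 = 10, rank ∂_3 = 0 ⇒ b_2 = 10 − 10 − 0 = 0. So H_2 = 0.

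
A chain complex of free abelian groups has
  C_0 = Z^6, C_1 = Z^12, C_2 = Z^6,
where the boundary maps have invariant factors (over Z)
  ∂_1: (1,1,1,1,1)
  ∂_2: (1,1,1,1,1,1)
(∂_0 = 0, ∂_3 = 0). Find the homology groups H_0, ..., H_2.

H_0: b_0 = 6 − 0 − 5 = 1; torsion from ∂_1 factors > 1: none. So H_0 = Z.
H_1: b_1 = 12 − 5 − 6 = 1; torsion from ∂_2 factors > 1: none. So H_1 = Z.
H_2: b_2 = 6 − 6 − 0 = 0; torsion from ∂_3 factors > 1: none. So H_2 = 0.

H_0 = Z,  H_1 = Z,  H_2 = 0.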